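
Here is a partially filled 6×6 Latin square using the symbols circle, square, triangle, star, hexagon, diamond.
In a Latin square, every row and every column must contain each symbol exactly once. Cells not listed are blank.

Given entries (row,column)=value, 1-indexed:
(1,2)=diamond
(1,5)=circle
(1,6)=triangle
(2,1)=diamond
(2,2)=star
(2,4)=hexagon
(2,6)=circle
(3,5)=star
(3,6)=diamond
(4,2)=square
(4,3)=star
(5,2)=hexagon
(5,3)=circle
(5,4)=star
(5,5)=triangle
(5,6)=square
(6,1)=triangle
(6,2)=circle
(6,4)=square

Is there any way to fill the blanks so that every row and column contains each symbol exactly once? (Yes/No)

Row 1, column 4: row 1 together with column 4 already contain {circle, square, triangle, star, hexagon, diamond} — every symbol — so nothing can go there. The grid has no valid completion.

No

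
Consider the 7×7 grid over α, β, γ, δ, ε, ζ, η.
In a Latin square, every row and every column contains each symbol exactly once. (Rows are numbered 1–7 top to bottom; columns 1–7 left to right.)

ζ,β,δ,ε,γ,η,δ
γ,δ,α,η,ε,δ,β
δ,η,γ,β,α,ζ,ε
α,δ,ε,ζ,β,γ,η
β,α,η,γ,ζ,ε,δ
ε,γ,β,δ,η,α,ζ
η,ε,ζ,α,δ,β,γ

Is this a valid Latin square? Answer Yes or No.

Row 1 contains δ twice (at columns 3 and 7); row 2 is also not a permutation.

No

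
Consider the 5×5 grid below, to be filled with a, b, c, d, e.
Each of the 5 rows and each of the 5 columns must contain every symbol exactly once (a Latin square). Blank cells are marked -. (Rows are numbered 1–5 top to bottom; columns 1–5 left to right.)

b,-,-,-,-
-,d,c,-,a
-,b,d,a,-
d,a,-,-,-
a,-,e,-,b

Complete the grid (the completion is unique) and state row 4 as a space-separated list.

d a b e c

Row 4, column 3: row 4 has {a, d} and column 3 has {c, d, e}, leaving only b.
Row 1, column 3: row 1 has {b} and column 3 has {b, c, d, e}, leaving only a.
Row 2, column 1: row 2 has {a, c, d} and column 1 has {a, b, d}, leaving only e.
Row 2, column 4: row 2 has {a, c, d, e} and column 4 has {a}, leaving only b.
Row 3, column 1: row 3 has {a, b, d} and column 1 has {a, b, d, e}, leaving only c.
Row 3, column 5: row 3 has {a, b, c, d} and column 5 has {a, b}, leaving only e.
Row 4, column 5: row 4 has {a, b, d} and column 5 has {a, b, e}, leaving only c.
Row 4, column 4: row 4 has {a, b, c, d} and column 4 has {a, b}, leaving only e.
So row 4 reads: d a b e c.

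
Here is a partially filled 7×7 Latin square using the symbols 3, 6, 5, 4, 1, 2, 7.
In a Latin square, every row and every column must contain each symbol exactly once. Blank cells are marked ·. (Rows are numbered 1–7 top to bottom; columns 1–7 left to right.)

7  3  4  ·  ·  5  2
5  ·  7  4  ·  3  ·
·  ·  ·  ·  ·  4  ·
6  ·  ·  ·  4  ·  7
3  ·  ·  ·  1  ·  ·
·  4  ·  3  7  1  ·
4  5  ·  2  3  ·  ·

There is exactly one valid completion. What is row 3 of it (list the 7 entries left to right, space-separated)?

1 7 2 6 5 4 3

Row 1, column 5: row 1 has {3, 5, 4, 2, 7} and column 5 has {3, 4, 1, 7}, leaving only 6.
Row 1, column 4: row 1 has {3, 6, 5, 4, 2, 7} and column 4 has {3, 4, 2}, leaving only 1.
Row 2, column 5: row 2 has {3, 5, 4, 7} and column 5 has {3, 6, 4, 1, 7}, leaving only 2.
Row 3, column 5: row 3 has {4} and column 5 has {3, 6, 4, 1, 2, 7}, leaving only 5.
Row 4, column 4: row 4 has {6, 4, 7} and column 4 has {3, 4, 1, 2}, leaving only 5.
Row 4, column 6: row 4 has {6, 5, 4, 7} and column 6 has {3, 5, 4, 1}, leaving only 2.
Row 4, column 2: row 4 has {6, 5, 4, 2, 7} and column 2 has {3, 5, 4}, leaving only 1.
Row 2, column 2: row 2 has {3, 5, 4, 2, 7} and column 2 has {3, 5, 4, 1}, leaving only 6.
Row 2, column 7: row 2 has {3, 6, 5, 4, 2, 7} and column 7 has {2, 7}, leaving only 1.
Row 4, column 3: row 4 has {6, 5, 4, 1, 2, 7} and column 3 has {4, 7}, leaving only 3.
Row 6, column 1: row 6 has {3, 4, 1, 7} and column 1 has {3, 6, 5, 4, 7}, leaving only 2.
Row 3, column 1: row 3 has {5, 4} and column 1 has {3, 6, 5, 4, 2, 7}, leaving only 1.
Row 7, column 7: row 7 has {3, 5, 4, 2} and column 7 has {1, 2, 7}, leaving only 6.
Row 3, column 7: row 3 has {5, 4, 1} and column 7 has {6, 1, 2, 7}, leaving only 3.
Row 6, column 7: row 6 has {3, 4, 1, 2, 7} and column 7 has {3, 6, 1, 2, 7}, leaving only 5.
Row 5, column 7: row 5 has {3, 1} and column 7 has {3, 6, 5, 1, 2, 7}, leaving only 4.
Row 6, column 3: row 6 has {3, 5, 4, 1, 2, 7} and column 3 has {3, 4, 7}, leaving only 6.
Row 3, column 3: row 3 has {3, 5, 4, 1} and column 3 has {3, 6, 4, 7}, leaving only 2.
Row 3, column 2: row 3 has {3, 5, 4, 1, 2} and column 2 has {3, 6, 5, 4, 1}, leaving only 7.
Row 3, column 4: row 3 has {3, 5, 4, 1, 2, 7} and column 4 has {3, 5, 4, 1, 2}, leaving only 6.
So row 3 reads: 1 7 2 6 5 4 3.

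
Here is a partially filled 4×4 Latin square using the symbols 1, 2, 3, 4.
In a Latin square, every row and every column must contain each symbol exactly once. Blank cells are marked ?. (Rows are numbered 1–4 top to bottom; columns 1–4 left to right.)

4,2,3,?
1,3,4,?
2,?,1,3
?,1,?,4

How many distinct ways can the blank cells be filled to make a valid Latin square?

Row 1, column 4: eliminating its row and column leaves {1}.
Row 2, column 4: eliminating its row and column leaves {2}.
Row 3, column 2: eliminating its row and column leaves {4}.
Row 4, column 1: eliminating its row and column leaves {3}.
Row 4, column 3: eliminating its row and column leaves {2}.
Only one assignment across all blanks avoids any row or column repeat, giving 1 completion.

1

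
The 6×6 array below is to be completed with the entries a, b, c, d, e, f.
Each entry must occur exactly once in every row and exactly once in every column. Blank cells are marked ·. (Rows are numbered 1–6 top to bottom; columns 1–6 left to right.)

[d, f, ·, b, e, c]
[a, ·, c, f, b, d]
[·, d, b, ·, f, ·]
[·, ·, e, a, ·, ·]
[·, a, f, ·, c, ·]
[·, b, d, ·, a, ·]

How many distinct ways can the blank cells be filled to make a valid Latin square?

3

Row 1, column 3: eliminating its row and column leaves {a}.
Row 2, column 2: eliminating its row and column leaves {e}.
Row 3, column 1: eliminating its row and column leaves {c, e}.
Row 3, column 4: eliminating its row and column leaves {c, e}.
Row 3, column 6: eliminating its row and column leaves {a, e}.
Row 4, column 1: eliminating its row and column leaves {b, c, f}.
Row 4, column 2: eliminating its row and column leaves {c}.
Row 4, column 5: eliminating its row and column leaves {d}.
Row 4, column 6: eliminating its row and column leaves {b, f}.
Row 5, column 1: eliminating its row and column leaves {b, e}.
Row 5, column 4: eliminating its row and column leaves {d, e}.
Row 5, column 6: eliminating its row and column leaves {b, e}.
Row 6, column 1: eliminating its row and column leaves {c, e, f}.
Row 6, column 4: eliminating its row and column leaves {c, e}.
Row 6, column 6: eliminating its row and column leaves {e, f}.
Enumerating the assignments across these blanks that avoid any row or column repeat gives 3 completions.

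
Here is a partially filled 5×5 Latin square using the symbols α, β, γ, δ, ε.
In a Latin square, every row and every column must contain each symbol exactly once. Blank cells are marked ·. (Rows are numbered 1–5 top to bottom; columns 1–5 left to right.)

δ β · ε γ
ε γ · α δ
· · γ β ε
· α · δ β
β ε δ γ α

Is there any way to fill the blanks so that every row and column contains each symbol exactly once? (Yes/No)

Yes

No row or column among the givens repeats a symbol, and propagating forced cells runs into no contradiction.
One valid completion exists (for instance, δ β α ε γ / ε γ β α δ / α δ γ β ε / γ α ε δ β / β ε δ γ α).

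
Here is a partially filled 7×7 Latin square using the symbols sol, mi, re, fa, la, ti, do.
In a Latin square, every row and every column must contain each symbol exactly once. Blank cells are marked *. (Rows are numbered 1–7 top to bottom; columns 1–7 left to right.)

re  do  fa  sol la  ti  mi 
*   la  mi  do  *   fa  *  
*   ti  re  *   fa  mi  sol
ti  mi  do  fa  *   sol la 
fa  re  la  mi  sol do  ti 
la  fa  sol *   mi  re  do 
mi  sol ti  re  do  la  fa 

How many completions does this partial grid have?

1

Row 2, column 1: eliminating its row and column leaves {sol}.
Row 2, column 5: eliminating its row and column leaves {re, ti}.
Row 2, column 7: eliminating its row and column leaves {re}.
Row 3, column 1: eliminating its row and column leaves {do}.
Row 3, column 4: eliminating its row and column leaves {la}.
Row 4, column 5: eliminating its row and column leaves {re}.
Row 6, column 4: eliminating its row and column leaves {ti}.
Only one assignment across all blanks avoids any row or column repeat, giving 1 completion.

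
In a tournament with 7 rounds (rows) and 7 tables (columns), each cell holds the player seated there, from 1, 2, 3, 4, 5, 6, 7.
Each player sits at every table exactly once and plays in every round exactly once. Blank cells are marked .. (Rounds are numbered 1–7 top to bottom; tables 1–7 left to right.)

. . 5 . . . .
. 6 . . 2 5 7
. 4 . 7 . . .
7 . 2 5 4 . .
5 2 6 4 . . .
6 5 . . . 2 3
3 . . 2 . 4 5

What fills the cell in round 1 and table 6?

Round 5, table 7: round 5 has {2, 4, 5, 6} and table 7 has {3, 5, 7}, leaving only 1.
Round 4, table 7: round 4 has {2, 4, 5, 7} and table 7 has {1, 3, 5, 7}, leaving only 6.
Round 3, table 7: round 3 has {4, 7} and table 7 has {1, 3, 5, 6, 7}, leaving only 2.
Round 1, table 7: round 1 has {5} and table 7 has {1, 2, 3, 5, 6, 7}, leaving only 4.
Round 3, table 1: round 3 has {2, 4, 7} and table 1 has {3, 5, 6, 7}, leaving only 1.
Round 1, table 1: round 1 has {4, 5} and table 1 has {1, 3, 5, 6, 7}, leaving only 2.
Round 2, table 1: round 2 has {2, 5, 6, 7} and table 1 has {1, 2, 3, 5, 6, 7}, leaving only 4.
Round 3, table 3: round 3 has {1, 2, 4, 7} and table 3 has {2, 5, 6}, leaving only 3.
Round 2, table 3: round 2 has {2, 4, 5, 6, 7} and table 3 has {2, 3, 5, 6}, leaving only 1.
Round 2, table 4: round 2 has {1, 2, 4, 5, 6, 7} and table 4 has {2, 4, 5, 7}, leaving only 3.
Round 3, table 6: round 3 has {1, 2, 3, 4, 7} and table 6 has {2, 4, 5}, leaving only 6.
Round 3, table 5: round 3 has {1, 2, 3, 4, 6, 7} and table 5 has {2, 4}, leaving only 5.
Round 6, table 4: round 6 has {2, 3, 5, 6} and table 4 has {2, 3, 4, 5, 7}, leaving only 1.
Round 1, table 4: round 1 has {2, 4, 5} and table 4 has {1, 2, 3, 4, 5, 7}, leaving only 6.
Round 6, table 5: round 6 has {1, 2, 3, 5, 6} and table 5 has {2, 4, 5}, leaving only 7.
Round 5, table 5: round 5 has {1, 2, 4, 5, 6} and table 5 has {2, 4, 5, 7}, leaving only 3.
Round 1, table 5: round 1 has {2, 4, 5, 6} and table 5 has {2, 3, 4, 5, 7}, leaving only 1.
Round 5, table 6: round 5 has {1, 2, 3, 4, 5, 6} and table 6 has {2, 4, 5, 6}, leaving only 7.
Round 1 already has {1, 2, 4, 5, 6} and table 6 already has {2, 4, 5, 6, 7}, so round 1, table 6 must be 3.

3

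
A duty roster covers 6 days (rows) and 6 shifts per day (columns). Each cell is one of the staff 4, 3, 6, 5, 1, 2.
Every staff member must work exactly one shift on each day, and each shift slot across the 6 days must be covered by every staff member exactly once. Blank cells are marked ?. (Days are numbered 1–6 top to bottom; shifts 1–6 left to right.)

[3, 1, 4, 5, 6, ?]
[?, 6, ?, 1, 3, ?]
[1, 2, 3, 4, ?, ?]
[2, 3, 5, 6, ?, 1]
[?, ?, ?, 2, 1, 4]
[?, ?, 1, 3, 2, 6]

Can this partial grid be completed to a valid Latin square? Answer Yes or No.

Day 1, shift 6: day 1 has {4, 3, 6, 5, 1} and shift 6 has {4, 6, 1}, so it must be 2.
Day 2, shift 3: day 2 has {3, 6, 1} and shift 3 has {4, 3, 5, 1}, so it must be 2.
Day 2, shift 6: day 2 has {3, 6, 1, 2} and shift 6 has {4, 6, 1, 2}, so it must be 5.
Now day 3, shift 6: day 3 together with shift 6 already contain {4, 3, 6, 5, 1, 2} — every symbol — so nothing can go there. The grid has no valid completion.

No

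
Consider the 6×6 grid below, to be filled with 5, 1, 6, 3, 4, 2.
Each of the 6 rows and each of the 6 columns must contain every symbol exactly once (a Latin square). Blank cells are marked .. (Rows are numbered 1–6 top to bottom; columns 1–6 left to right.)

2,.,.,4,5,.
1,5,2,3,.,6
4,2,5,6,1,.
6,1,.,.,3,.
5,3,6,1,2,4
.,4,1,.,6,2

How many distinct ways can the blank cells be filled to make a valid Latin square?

Row 1, column 2: eliminating its row and column leaves {6}.
Row 1, column 3: eliminating its row and column leaves {3}.
Row 1, column 6: eliminating its row and column leaves {1, 3}.
Row 2, column 5: eliminating its row and column leaves {4}.
Row 3, column 6: eliminating its row and column leaves {3}.
Row 4, column 3: eliminating its row and column leaves {4}.
Row 4, column 4: eliminating its row and column leaves {5, 2}.
Row 4, column 6: eliminating its row and column leaves {5}.
Row 6, column 1: eliminating its row and column leaves {3}.
Row 6, column 4: eliminating its row and column leaves {5}.
Only one assignment across all blanks avoids any row or column repeat, giving 1 completion.

1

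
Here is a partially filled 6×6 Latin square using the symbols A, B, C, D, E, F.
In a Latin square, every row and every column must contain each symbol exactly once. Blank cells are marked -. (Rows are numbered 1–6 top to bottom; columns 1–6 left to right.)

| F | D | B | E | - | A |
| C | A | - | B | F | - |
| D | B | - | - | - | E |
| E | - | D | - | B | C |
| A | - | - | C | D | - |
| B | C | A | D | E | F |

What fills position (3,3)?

C

Row 1, column 5: row 1 has {A, B, D, E, F} and column 5 has {B, D, E, F}, leaving only C.
Row 2, column 3: row 2 has {A, B, C, F} and column 3 has {A, B, D}, leaving only E.
Row 2, column 6: row 2 has {A, B, C, E, F} and column 6 has {A, C, E, F}, leaving only D.
Row 3, column 5: row 3 has {B, D, E} and column 5 has {B, C, D, E, F}, leaving only A.
Row 3, column 4: row 3 has {A, B, D, E} and column 4 has {B, C, D, E}, leaving only F.
Row 3 already has {A, B, D, E, F} and column 3 already has {A, B, D, E}, so row 3, column 3 must be C.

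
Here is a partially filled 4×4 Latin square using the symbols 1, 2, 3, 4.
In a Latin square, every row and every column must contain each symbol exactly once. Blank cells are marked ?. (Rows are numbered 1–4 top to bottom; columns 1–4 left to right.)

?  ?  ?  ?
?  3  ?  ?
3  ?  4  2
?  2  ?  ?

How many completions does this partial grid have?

4

Row 1, column 1: eliminating its row and column leaves {1, 2, 4}.
Row 1, column 2: eliminating its row and column leaves {1, 4}.
Row 1, column 3: eliminating its row and column leaves {1, 2, 3}.
Row 1, column 4: eliminating its row and column leaves {1, 3, 4}.
Row 2, column 1: eliminating its row and column leaves {1, 2, 4}.
Row 2, column 3: eliminating its row and column leaves {1, 2}.
Row 2, column 4: eliminating its row and column leaves {1, 4}.
Row 3, column 2: eliminating its row and column leaves {1}.
Row 4, column 1: eliminating its row and column leaves {1, 4}.
Row 4, column 3: eliminating its row and column leaves {1, 3}.
Row 4, column 4: eliminating its row and column leaves {1, 3, 4}.
Enumerating the assignments across these blanks that avoid any row or column repeat gives 4 completions.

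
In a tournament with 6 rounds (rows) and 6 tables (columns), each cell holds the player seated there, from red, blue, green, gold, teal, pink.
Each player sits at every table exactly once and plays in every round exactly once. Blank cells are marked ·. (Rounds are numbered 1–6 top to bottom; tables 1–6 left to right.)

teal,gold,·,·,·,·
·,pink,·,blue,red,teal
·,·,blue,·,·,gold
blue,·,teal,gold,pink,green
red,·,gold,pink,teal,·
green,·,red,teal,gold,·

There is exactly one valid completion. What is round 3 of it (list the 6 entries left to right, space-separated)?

Round 3, table 1: round 3 has {blue, gold} and table 1 has {red, blue, green, teal}, leaving only pink.
Round 3, table 5: round 3 has {blue, gold, pink} and table 5 has {red, gold, teal, pink}, leaving only green.
Round 3, table 4: round 3 has {blue, green, gold, pink} and table 4 has {blue, gold, teal, pink}, leaving only red.
Round 3, table 2: round 3 has {red, blue, green, gold, pink} and table 2 has {gold, pink}, leaving only teal.
So round 3 reads: pink teal blue red green gold.

pink teal blue red green gold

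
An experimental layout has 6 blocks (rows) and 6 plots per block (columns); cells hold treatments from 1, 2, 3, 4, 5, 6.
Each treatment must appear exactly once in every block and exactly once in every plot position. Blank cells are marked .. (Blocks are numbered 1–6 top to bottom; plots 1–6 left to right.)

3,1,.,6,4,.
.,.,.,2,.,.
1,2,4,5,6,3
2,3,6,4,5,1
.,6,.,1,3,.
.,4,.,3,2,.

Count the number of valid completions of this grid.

Block 1, plot 3: eliminating its block and plot leaves {2, 5}.
Block 1, plot 6: eliminating its block and plot leaves {2, 5}.
Block 2, plot 1: eliminating its block and plot leaves {4, 5, 6}.
Block 2, plot 2: eliminating its block and plot leaves {5}.
Block 2, plot 3: eliminating its block and plot leaves {1, 3, 5}.
Block 2, plot 5: eliminating its block and plot leaves {1}.
Block 2, plot 6: eliminating its block and plot leaves {4, 5, 6}.
Block 5, plot 1: eliminating its block and plot leaves {4, 5}.
Block 5, plot 3: eliminating its block and plot leaves {2, 5}.
Block 5, plot 6: eliminating its block and plot leaves {2, 4, 5}.
Block 6, plot 1: eliminating its block and plot leaves {5, 6}.
Block 6, plot 3: eliminating its block and plot leaves {1, 5}.
Block 6, plot 6: eliminating its block and plot leaves {5, 6}.
Enumerating the assignments across these blanks that avoid any block or plot repeat gives 3 completions.

3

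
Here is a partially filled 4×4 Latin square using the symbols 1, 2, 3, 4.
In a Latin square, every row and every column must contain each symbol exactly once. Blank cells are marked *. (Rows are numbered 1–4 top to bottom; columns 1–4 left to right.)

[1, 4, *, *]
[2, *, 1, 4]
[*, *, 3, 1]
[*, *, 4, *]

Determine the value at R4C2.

1

Row 1, column 3: row 1 has {1, 4} and column 3 has {1, 3, 4}, leaving only 2.
Row 1, column 4: row 1 has {1, 2, 4} and column 4 has {1, 4}, leaving only 3.
Row 2, column 2: row 2 has {1, 2, 4} and column 2 has {4}, leaving only 3.
Row 3, column 1: row 3 has {1, 3} and column 1 has {1, 2}, leaving only 4.
Row 3, column 2: row 3 has {1, 3, 4} and column 2 has {3, 4}, leaving only 2.
Row 4 already has {4} and column 2 already has {2, 3, 4}, so row 4, column 2 must be 1.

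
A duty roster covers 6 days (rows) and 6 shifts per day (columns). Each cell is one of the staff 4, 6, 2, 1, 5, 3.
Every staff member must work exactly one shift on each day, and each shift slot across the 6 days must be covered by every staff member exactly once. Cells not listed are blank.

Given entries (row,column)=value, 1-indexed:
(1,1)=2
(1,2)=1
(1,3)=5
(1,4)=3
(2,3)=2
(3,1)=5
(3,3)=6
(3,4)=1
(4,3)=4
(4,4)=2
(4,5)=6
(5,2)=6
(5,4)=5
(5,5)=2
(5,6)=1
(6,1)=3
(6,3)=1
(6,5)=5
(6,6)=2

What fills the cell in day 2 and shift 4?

Day 1, shift 5: day 1 has {2, 1, 5, 3} and shift 5 has {6, 2, 5}, leaving only 4.
Day 1, shift 6: day 1 has {4, 2, 1, 5, 3} and shift 6 has {2, 1}, leaving only 6.
Day 3, shift 5: day 3 has {6, 1, 5} and shift 5 has {4, 6, 2, 5}, leaving only 3.
Day 2, shift 5: day 2 has {2} and shift 5 has {4, 6, 2, 5, 3}, leaving only 1.
Day 3, shift 6: day 3 has {6, 1, 5, 3} and shift 6 has {6, 2, 1}, leaving only 4.
Day 3, shift 2: day 3 has {4, 6, 1, 5, 3} and shift 2 has {6, 1}, leaving only 2.
Day 4, shift 1: day 4 has {4, 6, 2} and shift 1 has {2, 5, 3}, leaving only 1.
Day 5, shift 1: day 5 has {6, 2, 1, 5} and shift 1 has {2, 1, 5, 3}, leaving only 4.
Day 2, shift 1: day 2 has {2, 1} and shift 1 has {4, 2, 1, 5, 3}, leaving only 6.
Day 2 already has {6, 2, 1} and shift 4 already has {2, 1, 5, 3}, so day 2, shift 4 must be 4.

4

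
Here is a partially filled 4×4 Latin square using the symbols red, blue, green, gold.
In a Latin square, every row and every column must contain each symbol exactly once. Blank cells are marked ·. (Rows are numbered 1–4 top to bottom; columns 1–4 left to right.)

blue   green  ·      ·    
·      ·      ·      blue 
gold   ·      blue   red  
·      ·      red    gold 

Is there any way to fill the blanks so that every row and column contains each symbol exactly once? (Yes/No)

Row 1, column 4: row 1 together with column 4 already contain {red, blue, green, gold} — every symbol — so nothing can go there. The grid has no valid completion.

No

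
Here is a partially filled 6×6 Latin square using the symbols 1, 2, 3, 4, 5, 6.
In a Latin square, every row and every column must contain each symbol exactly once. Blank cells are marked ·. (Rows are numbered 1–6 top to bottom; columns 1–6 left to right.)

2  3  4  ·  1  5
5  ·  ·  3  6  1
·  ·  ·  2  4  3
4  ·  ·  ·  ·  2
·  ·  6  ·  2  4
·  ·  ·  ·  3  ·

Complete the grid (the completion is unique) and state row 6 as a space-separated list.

Row 6, column 6: row 6 has {3} and column 6 has {1, 2, 3, 4, 5}, leaving only 6.
Row 6, column 1: row 6 has {3, 6} and column 1 has {2, 4, 5}, leaving only 1.
Row 1, column 4: row 1 has {1, 2, 3, 4, 5} and column 4 has {2, 3}, leaving only 6.
Row 2, column 3: row 2 has {1, 3, 5, 6} and column 3 has {4, 6}, leaving only 2.
Row 6, column 3: row 6 has {1, 3, 6} and column 3 has {2, 4, 6}, leaving only 5.
Row 6, column 4: row 6 has {1, 3, 5, 6} and column 4 has {2, 3, 6}, leaving only 4.
Row 6, column 2: row 6 has {1, 3, 4, 5, 6} and column 2 has {3}, leaving only 2.
So row 6 reads: 1 2 5 4 3 6.

1 2 5 4 3 6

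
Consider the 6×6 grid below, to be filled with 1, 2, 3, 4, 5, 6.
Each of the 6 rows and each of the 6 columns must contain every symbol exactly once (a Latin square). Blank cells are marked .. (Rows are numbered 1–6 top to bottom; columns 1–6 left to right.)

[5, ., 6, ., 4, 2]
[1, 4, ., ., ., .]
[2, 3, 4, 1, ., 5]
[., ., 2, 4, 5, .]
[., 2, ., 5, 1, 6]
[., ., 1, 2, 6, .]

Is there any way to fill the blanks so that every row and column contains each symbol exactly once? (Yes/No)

Row 3, column 5: row 3 together with column 5 already contain {1, 2, 3, 4, 5, 6} — every symbol — so nothing can go there. The grid has no valid completion.

No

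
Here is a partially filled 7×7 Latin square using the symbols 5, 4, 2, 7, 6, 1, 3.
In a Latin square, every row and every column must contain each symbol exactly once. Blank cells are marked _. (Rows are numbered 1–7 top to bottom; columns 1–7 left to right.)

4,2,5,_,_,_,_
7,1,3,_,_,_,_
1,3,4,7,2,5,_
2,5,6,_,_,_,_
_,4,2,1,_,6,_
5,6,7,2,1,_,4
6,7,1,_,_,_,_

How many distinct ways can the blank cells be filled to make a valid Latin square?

Row 1, column 4: eliminating its row and column leaves {6, 3}.
Row 1, column 5: eliminating its row and column leaves {7, 6, 3}.
Row 1, column 6: eliminating its row and column leaves {7, 1, 3}.
Row 1, column 7: eliminating its row and column leaves {7, 6, 1, 3}.
Row 2, column 4: eliminating its row and column leaves {5, 4, 6}.
Row 2, column 5: eliminating its row and column leaves {5, 4, 6}.
Row 2, column 6: eliminating its row and column leaves {4, 2}.
Row 2, column 7: eliminating its row and column leaves {5, 2, 6}.
Row 3, column 7: eliminating its row and column leaves {6}.
Row 4, column 4: eliminating its row and column leaves {4, 3}.
Row 4, column 5: eliminating its row and column leaves {4, 7, 3}.
Row 4, column 6: eliminating its row and column leaves {4, 7, 1, 3}.
Row 4, column 7: eliminating its row and column leaves {7, 1, 3}.
Row 5, column 1: eliminating its row and column leaves {3}.
Row 5, column 5: eliminating its row and column leaves {5, 7, 3}.
Row 5, column 7: eliminating its row and column leaves {5, 7, 3}.
Row 6, column 6: eliminating its row and column leaves {3}.
Row 7, column 4: eliminating its row and column leaves {5, 4, 3}.
Row 7, column 5: eliminating its row and column leaves {5, 4, 3}.
Row 7, column 6: eliminating its row and column leaves {4, 2, 3}.
Row 7, column 7: eliminating its row and column leaves {5, 2, 3}.
Enumerating the assignments across these blanks that avoid any row or column repeat gives 9 completions.

9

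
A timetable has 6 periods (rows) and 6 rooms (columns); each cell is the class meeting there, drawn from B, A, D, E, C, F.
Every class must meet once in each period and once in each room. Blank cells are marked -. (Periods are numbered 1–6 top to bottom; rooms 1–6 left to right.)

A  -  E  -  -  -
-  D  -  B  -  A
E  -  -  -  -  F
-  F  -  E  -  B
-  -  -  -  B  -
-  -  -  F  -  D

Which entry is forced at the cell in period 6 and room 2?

Period 1, room 6: period 1 has {A, E} and room 6 has {B, A, D, F}, leaving only C.
Period 1, room 2: period 1 has {A, E, C} and room 2 has {D, F}, leaving only B.
Period 1, room 4: period 1 has {B, A, E, C} and room 4 has {B, E, F}, leaving only D.
Period 1, room 5: period 1 has {B, A, D, E, C} and room 5 has {B}, leaving only F.
Period 5, room 6: period 5 has {B} and room 6 has {B, A, D, C, F}, leaving only E.
Period 6, room 2 is narrowed to {A, E, C}.
If it were A, then period 5, room 2 would be left with no valid symbol.
If it were C, then period 5, room 2 would be left with no valid symbol.
So period 6, room 2 must be E.

E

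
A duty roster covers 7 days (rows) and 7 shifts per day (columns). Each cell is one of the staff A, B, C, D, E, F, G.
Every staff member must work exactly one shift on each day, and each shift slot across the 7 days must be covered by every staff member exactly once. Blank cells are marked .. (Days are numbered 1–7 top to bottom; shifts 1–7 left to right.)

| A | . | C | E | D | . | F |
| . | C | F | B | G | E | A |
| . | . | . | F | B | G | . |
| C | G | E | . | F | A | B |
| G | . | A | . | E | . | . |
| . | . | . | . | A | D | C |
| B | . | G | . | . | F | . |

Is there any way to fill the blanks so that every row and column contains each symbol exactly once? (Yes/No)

Day 1, shift 2: day 1 has {A, C, D, E, F} and shift 2 has {C, G}, so it must be B.
Now day 1, shift 6: day 1 together with shift 6 already contain {A, B, C, D, E, F, G} — every symbol — so nothing can go there. The grid has no valid completion.

No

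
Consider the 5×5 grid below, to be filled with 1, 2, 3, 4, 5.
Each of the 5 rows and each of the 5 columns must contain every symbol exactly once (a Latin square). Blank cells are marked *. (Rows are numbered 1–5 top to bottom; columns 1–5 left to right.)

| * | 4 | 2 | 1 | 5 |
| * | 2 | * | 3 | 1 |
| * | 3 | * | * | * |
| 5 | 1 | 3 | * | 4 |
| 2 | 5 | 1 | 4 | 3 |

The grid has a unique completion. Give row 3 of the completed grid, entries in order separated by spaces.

Row 3, column 5: row 3 has {3} and column 5 has {1, 3, 4, 5}, leaving only 2.
Row 3, column 4: row 3 has {2, 3} and column 4 has {1, 3, 4}, leaving only 5.
Row 3, column 3: row 3 has {2, 3, 5} and column 3 has {1, 2, 3}, leaving only 4.
Row 3, column 1: row 3 has {2, 3, 4, 5} and column 1 has {2, 5}, leaving only 1.
So row 3 reads: 1 3 4 5 2.

1 3 4 5 2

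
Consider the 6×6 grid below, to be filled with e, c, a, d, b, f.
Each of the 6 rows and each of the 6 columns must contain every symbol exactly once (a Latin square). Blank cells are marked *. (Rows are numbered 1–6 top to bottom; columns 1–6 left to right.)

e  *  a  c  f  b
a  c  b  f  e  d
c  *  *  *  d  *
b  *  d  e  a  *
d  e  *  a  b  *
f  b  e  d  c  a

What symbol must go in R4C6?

c

Row 1, column 2: row 1 has {e, c, a, b, f} and column 2 has {e, c, b}, leaving only d.
Row 3, column 3: row 3 has {c, d} and column 3 has {e, a, d, b}, leaving only f.
Row 3, column 2: row 3 has {c, d, f} and column 2 has {e, c, d, b}, leaving only a.
Row 3, column 4: row 3 has {c, a, d, f} and column 4 has {e, c, a, d, f}, leaving only b.
Row 3, column 6: row 3 has {c, a, d, b, f} and column 6 has {a, d, b}, leaving only e.
Row 4, column 2: row 4 has {e, a, d, b} and column 2 has {e, c, a, d, b}, leaving only f.
Row 4 already has {e, a, d, b, f} and column 6 already has {e, a, d, b}, so row 4, column 6 must be c.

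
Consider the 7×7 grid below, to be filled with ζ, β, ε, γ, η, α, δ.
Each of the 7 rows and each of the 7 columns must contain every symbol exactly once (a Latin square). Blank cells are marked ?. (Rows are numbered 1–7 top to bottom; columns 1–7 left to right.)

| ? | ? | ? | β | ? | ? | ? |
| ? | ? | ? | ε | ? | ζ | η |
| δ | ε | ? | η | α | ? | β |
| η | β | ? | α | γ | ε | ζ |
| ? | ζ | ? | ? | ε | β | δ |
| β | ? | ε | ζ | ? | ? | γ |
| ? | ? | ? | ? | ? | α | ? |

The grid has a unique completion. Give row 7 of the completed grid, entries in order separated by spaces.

Row 7, column 7: row 7 has {α} and column 7 has {ζ, β, γ, η, δ}, leaving only ε.
Row 1, column 7: row 1 has {β} and column 7 has {ζ, β, ε, γ, η, δ}, leaving only α.
Row 3, column 6: row 3 has {β, ε, η, α, δ} and column 6 has {ζ, β, ε, α}, leaving only γ.
Row 3, column 3: row 3 has {β, ε, γ, η, α, δ} and column 3 has {ε}, leaving only ζ.
Row 4, column 3: row 4 has {ζ, β, ε, γ, η, α} and column 3 has {ζ, ε}, leaving only δ.
Row 5, column 4: row 5 has {ζ, β, ε, δ} and column 4 has {ζ, β, ε, η, α}, leaving only γ.
Row 7, column 4: row 7 has {ε, α} and column 4 has {ζ, β, ε, γ, η, α}, leaving only δ.
Row 5, column 1: row 5 has {ζ, β, ε, γ, δ} and column 1 has {β, η, δ}, leaving only α.
Row 2, column 1: row 2 has {ζ, ε, η} and column 1 has {β, η, α, δ}, leaving only γ.
Row 7, column 1: row 7 has {ε, α, δ} and column 1 has {β, γ, η, α, δ}, leaving only ζ.
Row 1, column 1: row 1 has {β, α} and column 1 has {ζ, β, γ, η, α, δ}, leaving only ε.
Row 5, column 3: row 5 has {ζ, β, ε, γ, α, δ} and column 3 has {ζ, ε, δ}, leaving only η.
Row 1, column 3: row 1 has {β, ε, α} and column 3 has {ζ, ε, η, δ}, leaving only γ.
Row 7, column 3: row 7 has {ζ, ε, α, δ} and column 3 has {ζ, ε, γ, η, δ}, leaving only β.
Row 7, column 5: row 7 has {ζ, β, ε, α, δ} and column 5 has {ε, γ, α}, leaving only η.
Row 7, column 2: row 7 has {ζ, β, ε, η, α, δ} and column 2 has {ζ, β, ε}, leaving only γ.
So row 7 reads: ζ γ β δ η α ε.

ζ γ β δ η α ε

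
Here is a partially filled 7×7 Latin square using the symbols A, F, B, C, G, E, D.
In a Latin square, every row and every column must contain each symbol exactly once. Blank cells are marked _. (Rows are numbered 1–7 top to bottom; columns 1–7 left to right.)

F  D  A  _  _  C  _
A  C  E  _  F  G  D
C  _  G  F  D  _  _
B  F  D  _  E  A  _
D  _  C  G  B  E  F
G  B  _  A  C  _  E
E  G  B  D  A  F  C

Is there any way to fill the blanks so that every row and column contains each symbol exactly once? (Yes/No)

Yes

No row or column among the givens repeats a symbol, and propagating forced cells runs into no contradiction.
One valid completion exists (for instance, F D A E G C B / A C E B F G D / C E G F D B A / B F D C E A G / D A C G B E F / G B F A C D E / E G B D A F C).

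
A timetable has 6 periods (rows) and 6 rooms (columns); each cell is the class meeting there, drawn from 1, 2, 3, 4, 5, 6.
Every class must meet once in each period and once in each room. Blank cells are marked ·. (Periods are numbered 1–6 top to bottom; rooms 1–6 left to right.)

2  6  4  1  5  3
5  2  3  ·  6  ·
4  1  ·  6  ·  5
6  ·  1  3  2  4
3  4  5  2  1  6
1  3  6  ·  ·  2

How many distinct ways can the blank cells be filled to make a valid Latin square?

Period 2, room 4: eliminating its period and room leaves {4}.
Period 2, room 6: eliminating its period and room leaves {1}.
Period 3, room 3: eliminating its period and room leaves {2}.
Period 3, room 5: eliminating its period and room leaves {3}.
Period 4, room 2: eliminating its period and room leaves {5}.
Period 6, room 4: eliminating its period and room leaves {4, 5}.
Period 6, room 5: eliminating its period and room leaves {4}.
Only one assignment across all blanks avoids any period or room repeat, giving 1 completion.

1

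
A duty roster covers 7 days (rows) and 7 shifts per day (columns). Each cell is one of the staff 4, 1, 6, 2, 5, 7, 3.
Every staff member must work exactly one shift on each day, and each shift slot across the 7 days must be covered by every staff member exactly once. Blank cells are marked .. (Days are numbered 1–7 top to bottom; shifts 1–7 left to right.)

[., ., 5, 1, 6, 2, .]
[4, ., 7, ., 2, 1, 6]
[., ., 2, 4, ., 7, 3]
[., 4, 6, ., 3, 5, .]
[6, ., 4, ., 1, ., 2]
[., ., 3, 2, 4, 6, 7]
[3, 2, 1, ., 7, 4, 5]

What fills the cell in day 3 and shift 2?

6

Day 1, shift 1: day 1 has {1, 6, 2, 5} and shift 1 has {4, 6, 3}, leaving only 7.
Day 1, shift 2: day 1 has {1, 6, 2, 5, 7} and shift 2 has {4, 2}, leaving only 3.
Day 1, shift 7: day 1 has {1, 6, 2, 5, 7, 3} and shift 7 has {6, 2, 5, 7, 3}, leaving only 4.
Day 2, shift 2: day 2 has {4, 1, 6, 2, 7} and shift 2 has {4, 2, 3}, leaving only 5.
Day 2, shift 4: day 2 has {4, 1, 6, 2, 5, 7} and shift 4 has {4, 1, 2}, leaving only 3.
Day 3, shift 5: day 3 has {4, 2, 7, 3} and shift 5 has {4, 1, 6, 2, 7, 3}, leaving only 5.
Day 3, shift 1: day 3 has {4, 2, 5, 7, 3} and shift 1 has {4, 6, 7, 3}, leaving only 1.
Day 3 already has {4, 1, 2, 5, 7, 3} and shift 2 already has {4, 2, 5, 3}, so day 3, shift 2 must be 6.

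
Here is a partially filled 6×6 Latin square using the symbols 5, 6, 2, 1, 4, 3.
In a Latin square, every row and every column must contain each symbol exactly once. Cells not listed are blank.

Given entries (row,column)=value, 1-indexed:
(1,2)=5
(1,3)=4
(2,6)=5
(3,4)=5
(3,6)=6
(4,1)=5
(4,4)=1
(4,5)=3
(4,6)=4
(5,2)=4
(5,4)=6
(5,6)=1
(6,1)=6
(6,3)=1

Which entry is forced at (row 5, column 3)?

Row 5, column 3 is narrowed to {5, 2, 3}.
If it were 2, then row 4, column 3 would be left with no valid symbol.
If it were 3, then row 4, column 3 would be left with no valid symbol.
So row 5, column 3 must be 5.

5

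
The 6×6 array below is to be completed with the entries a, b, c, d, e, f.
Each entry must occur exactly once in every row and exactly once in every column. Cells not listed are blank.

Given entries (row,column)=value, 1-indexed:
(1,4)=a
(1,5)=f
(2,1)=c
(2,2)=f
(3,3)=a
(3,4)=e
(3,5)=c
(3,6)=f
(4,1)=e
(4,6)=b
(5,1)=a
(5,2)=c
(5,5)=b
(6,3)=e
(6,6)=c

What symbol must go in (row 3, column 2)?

Row 3, column 2 is narrowed to {b, d}.
If it were d, then row 6, column 2 would be left with no valid symbol.
So row 3, column 2 must be b.

b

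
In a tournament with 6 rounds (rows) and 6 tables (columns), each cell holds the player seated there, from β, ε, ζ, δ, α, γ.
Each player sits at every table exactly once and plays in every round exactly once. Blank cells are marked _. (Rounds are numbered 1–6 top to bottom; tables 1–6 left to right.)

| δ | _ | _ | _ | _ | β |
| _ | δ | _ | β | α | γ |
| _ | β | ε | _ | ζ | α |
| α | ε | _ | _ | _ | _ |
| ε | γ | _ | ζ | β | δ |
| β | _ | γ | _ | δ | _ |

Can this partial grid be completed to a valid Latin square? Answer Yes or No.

Round 2, table 1: round 2 has {β, δ, α, γ} and table 1 has {β, ε, δ, α}, so it must be ζ.
Now round 2, table 3: round 2 together with table 3 already contain {β, ε, ζ, δ, α, γ} — every symbol — so nothing can go there. The grid has no valid completion.

No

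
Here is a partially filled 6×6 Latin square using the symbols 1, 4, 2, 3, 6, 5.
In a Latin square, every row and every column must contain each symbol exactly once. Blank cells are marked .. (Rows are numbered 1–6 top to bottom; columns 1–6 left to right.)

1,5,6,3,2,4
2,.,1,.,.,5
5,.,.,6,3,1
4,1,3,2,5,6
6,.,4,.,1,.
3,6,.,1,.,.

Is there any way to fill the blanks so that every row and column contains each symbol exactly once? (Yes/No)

Yes

No row or column among the givens repeats a symbol, and propagating forced cells runs into no contradiction.
One valid completion exists (for instance, 1 5 6 3 2 4 / 2 3 1 4 6 5 / 5 4 2 6 3 1 / 4 1 3 2 5 6 / 6 2 4 5 1 3 / 3 6 5 1 4 2).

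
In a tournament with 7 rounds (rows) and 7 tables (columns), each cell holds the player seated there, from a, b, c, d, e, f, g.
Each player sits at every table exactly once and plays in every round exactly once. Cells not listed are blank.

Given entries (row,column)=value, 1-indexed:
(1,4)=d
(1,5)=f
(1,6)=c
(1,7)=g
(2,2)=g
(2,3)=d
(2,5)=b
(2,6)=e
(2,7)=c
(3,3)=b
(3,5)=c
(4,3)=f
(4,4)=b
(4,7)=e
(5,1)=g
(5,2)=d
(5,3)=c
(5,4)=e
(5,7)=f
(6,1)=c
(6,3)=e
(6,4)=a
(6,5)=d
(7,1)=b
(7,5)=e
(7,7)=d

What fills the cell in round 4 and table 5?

g

Round 1, table 3: round 1 has {c, d, f, g} and table 3 has {b, c, d, e, f}, leaving only a.
Round 1, table 1: round 1 has {a, c, d, f, g} and table 1 has {b, c, g}, leaving only e.
Round 1, table 2: round 1 has {a, c, d, e, f, g} and table 2 has {d, g}, leaving only b.
Round 2, table 4: round 2 has {b, c, d, e, g} and table 4 has {a, b, d, e}, leaving only f.
Round 2, table 1: round 2 has {b, c, d, e, f, g} and table 1 has {b, c, e, g}, leaving only a.
Round 3, table 4: round 3 has {b, c} and table 4 has {a, b, d, e, f}, leaving only g.
Round 3, table 7: round 3 has {b, c, g} and table 7 has {c, d, e, f, g}, leaving only a.
Round 4, table 1: round 4 has {b, e, f} and table 1 has {a, b, c, e, g}, leaving only d.
Round 3, table 1: round 3 has {a, b, c, g} and table 1 has {a, b, c, d, e, g}, leaving only f.
Round 3, table 2: round 3 has {a, b, c, f, g} and table 2 has {b, d, g}, leaving only e.
Round 3, table 6: round 3 has {a, b, c, e, f, g} and table 6 has {c, e}, leaving only d.
Round 5, table 5: round 5 has {c, d, e, f, g} and table 5 has {b, c, d, e, f}, leaving only a.
Round 4 already has {b, d, e, f} and table 5 already has {a, b, c, d, e, f}, so round 4, table 5 must be g.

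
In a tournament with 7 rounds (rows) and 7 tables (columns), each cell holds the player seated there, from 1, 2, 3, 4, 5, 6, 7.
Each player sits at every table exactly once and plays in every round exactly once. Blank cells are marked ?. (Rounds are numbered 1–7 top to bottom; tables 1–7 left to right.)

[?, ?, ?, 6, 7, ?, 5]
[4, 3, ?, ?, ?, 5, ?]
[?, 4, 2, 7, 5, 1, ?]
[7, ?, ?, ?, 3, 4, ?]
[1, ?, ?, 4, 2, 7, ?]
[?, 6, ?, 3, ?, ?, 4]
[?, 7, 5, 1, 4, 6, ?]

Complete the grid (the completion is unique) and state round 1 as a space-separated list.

2 1 4 6 7 3 5

Round 2, table 4: round 2 has {3, 4, 5} and table 4 has {1, 3, 4, 6, 7}, leaving only 2.
Round 4, table 4: round 4 has {3, 4, 7} and table 4 has {1, 2, 3, 4, 6, 7}, leaving only 5.
Round 5, table 2: round 5 has {1, 2, 4, 7} and table 2 has {3, 4, 6, 7}, leaving only 5.
Round 6, table 5: round 6 has {3, 4, 6} and table 5 has {2, 3, 4, 5, 7}, leaving only 1.
Round 2, table 5: round 2 has {2, 3, 4, 5} and table 5 has {1, 2, 3, 4, 5, 7}, leaving only 6.
Round 6, table 3: round 6 has {1, 3, 4, 6} and table 3 has {2, 5}, leaving only 7.
Round 2, table 3: round 2 has {2, 3, 4, 5, 6} and table 3 has {2, 5, 7}, leaving only 1.
Round 2, table 7: round 2 has {1, 2, 3, 4, 5, 6} and table 7 has {4, 5}, leaving only 7.
Round 4, table 3: round 4 has {3, 4, 5, 7} and table 3 has {1, 2, 5, 7}, leaving only 6.
Round 5, table 3: round 5 has {1, 2, 4, 5, 7} and table 3 has {1, 2, 5, 6, 7}, leaving only 3.
Round 1, table 3: round 1 has {5, 6, 7} and table 3 has {1, 2, 3, 5, 6, 7}, leaving only 4.
Round 5, table 7: round 5 has {1, 2, 3, 4, 5, 7} and table 7 has {4, 5, 7}, leaving only 6.
Round 3, table 7: round 3 has {1, 2, 4, 5, 7} and table 7 has {4, 5, 6, 7}, leaving only 3.
Round 3, table 1: round 3 has {1, 2, 3, 4, 5, 7} and table 1 has {1, 4, 7}, leaving only 6.
Round 6, table 6: round 6 has {1, 3, 4, 6, 7} and table 6 has {1, 4, 5, 6, 7}, leaving only 2.
Round 1, table 6: round 1 has {4, 5, 6, 7} and table 6 has {1, 2, 4, 5, 6, 7}, leaving only 3.
Round 1, table 1: round 1 has {3, 4, 5, 6, 7} and table 1 has {1, 4, 6, 7}, leaving only 2.
Round 1, table 2: round 1 has {2, 3, 4, 5, 6, 7} and table 2 has {3, 4, 5, 6, 7}, leaving only 1.
So round 1 reads: 2 1 4 6 7 3 5.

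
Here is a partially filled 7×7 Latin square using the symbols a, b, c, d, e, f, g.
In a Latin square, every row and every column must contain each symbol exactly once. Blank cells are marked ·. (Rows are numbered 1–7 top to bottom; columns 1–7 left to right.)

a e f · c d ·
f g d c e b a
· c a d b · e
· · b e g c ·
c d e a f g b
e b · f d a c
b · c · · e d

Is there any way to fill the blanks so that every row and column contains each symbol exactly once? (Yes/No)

Yes

No row or column among the givens repeats a symbol, and propagating forced cells runs into no contradiction.
One valid completion exists (for instance, a e f b c d g / f g d c e b a / g c a d b f e / d a b e g c f / c d e a f g b / e b g f d a c / b f c g a e d).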